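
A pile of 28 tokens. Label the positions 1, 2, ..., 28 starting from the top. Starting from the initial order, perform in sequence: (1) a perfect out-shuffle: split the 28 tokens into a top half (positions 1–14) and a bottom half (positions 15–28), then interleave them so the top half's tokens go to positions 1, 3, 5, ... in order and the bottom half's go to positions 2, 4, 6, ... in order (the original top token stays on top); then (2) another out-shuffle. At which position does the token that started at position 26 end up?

20

Track the token from position 26 forward through each operation:
  after op 1 (out-shuffle): 26 → 24
  after op 2 (out-shuffle): 24 → 20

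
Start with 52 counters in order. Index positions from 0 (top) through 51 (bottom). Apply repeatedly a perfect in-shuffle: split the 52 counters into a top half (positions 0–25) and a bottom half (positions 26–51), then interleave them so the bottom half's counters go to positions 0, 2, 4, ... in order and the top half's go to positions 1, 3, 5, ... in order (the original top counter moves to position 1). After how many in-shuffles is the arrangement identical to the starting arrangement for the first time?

The in-shuffle permutes the 52 positions with cycle lengths [52].
Every counter is home exactly when every cycle has completed a whole number of laps, i.e. after lcm(52) = 52 in-shuffles.

52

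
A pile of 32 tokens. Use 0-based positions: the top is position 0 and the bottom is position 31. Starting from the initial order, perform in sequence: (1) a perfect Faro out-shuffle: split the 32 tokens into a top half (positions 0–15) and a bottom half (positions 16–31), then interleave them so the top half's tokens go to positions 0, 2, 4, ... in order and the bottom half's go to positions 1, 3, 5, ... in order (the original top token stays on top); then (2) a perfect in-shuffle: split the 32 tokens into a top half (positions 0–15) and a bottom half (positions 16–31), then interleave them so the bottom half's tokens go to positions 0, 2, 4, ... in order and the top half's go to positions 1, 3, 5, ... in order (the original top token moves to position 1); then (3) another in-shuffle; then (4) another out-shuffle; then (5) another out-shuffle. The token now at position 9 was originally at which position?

Undo the operations in reverse order, starting from position 9:
  undo op 5 (out-shuffle, from bottom half): 9 ← 20
  undo op 4 (out-shuffle, from top half): 20 ← 10
  undo op 3 (in-shuffle, from bottom half): 10 ← 21
  undo op 2 (in-shuffle, from top half): 21 ← 10
  undo op 1 (out-shuffle, from top half): 10 ← 5
So the token at position 9 came from original position 5.

5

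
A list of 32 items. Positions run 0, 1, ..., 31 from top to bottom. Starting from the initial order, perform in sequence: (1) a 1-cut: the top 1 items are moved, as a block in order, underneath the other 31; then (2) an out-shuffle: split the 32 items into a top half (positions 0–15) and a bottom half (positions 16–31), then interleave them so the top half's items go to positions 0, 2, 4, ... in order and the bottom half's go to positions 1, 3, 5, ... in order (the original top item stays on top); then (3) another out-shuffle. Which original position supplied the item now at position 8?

Undo the operations in reverse order, starting from position 8:
  undo op 3 (out-shuffle, from top half): 8 ← 4
  undo op 2 (out-shuffle, from top half): 4 ← 2
  undo op 1 (cut 1): 2 ← 3
So the item at position 8 came from original position 3.

3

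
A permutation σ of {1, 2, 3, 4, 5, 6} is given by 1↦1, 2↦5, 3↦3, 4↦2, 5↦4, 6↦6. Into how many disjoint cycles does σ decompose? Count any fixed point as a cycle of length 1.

Cycle decomposition: (1) (2 5 4) (3) (6).
4 cycles.

4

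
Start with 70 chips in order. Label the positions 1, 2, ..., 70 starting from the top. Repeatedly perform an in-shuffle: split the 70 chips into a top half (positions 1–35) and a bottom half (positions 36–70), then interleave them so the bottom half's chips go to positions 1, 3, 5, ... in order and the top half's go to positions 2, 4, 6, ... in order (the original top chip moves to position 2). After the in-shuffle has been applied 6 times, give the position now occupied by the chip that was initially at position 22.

59

Track the chip's position through each in-shuffle:
22 → 44 → 17 → 34 → 68 → 65 → 59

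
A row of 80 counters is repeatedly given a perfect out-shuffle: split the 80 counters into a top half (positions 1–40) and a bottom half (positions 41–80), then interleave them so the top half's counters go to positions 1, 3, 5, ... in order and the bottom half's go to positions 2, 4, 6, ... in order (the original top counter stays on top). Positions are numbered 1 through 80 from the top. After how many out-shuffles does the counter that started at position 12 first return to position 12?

Follow position 12 under repeated out-shuffles:
12 → 23 → 45 → 10 → 19 → 37 → 73 → 66 → ... → 12 (length 39)
It first returns after 39 out-shuffles.

39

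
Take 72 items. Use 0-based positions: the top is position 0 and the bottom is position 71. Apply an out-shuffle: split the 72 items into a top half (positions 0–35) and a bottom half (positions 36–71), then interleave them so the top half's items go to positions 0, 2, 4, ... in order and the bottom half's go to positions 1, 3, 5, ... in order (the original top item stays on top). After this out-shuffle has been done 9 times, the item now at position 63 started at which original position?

Work backwards from position 63, undoing one out-shuffle at a time:
63 ← 67 ← 69 ← 70 ← 35 ← 53 ← 62 ← 31 ← 51 ← 61
So the item now at position 63 started at position 61.

61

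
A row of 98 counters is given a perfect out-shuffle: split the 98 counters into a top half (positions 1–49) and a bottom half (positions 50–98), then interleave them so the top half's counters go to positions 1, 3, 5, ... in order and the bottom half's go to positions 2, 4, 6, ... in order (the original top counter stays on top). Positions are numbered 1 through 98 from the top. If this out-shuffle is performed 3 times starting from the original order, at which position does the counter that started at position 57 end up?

Track the counter's position through each out-shuffle:
57 → 16 → 31 → 61

61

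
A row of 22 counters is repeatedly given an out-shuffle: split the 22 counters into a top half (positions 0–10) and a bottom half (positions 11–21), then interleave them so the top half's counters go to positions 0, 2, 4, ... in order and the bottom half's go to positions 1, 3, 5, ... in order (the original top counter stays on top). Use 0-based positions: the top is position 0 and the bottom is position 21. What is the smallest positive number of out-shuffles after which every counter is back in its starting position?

6

The out-shuffle permutes the 22 positions with cycle lengths [1, 1, 2, 3, 3, 6, 6].
Every counter is home exactly when every cycle has completed a whole number of laps, i.e. after lcm(1, 2, 3, 6) = 6 out-shuffles.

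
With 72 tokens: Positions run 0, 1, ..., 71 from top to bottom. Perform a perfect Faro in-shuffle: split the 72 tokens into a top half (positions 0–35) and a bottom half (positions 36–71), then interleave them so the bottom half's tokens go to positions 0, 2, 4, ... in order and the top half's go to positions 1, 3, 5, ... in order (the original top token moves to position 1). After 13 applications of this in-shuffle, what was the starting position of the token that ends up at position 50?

25

Work backwards from position 50, undoing one in-shuffle at a time:
50 ← 61 ← 30 ← 51 ← 25 ← ... ← 25 (13 steps).
So the token now at position 50 started at position 25.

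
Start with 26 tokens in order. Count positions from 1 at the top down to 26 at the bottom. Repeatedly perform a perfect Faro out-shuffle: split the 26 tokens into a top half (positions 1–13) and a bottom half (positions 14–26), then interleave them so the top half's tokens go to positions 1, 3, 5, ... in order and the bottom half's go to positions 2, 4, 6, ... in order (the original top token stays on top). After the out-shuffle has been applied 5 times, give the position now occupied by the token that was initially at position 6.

11

Track the token's position through each out-shuffle:
6 → 11 → 21 → 16 → 6 → 11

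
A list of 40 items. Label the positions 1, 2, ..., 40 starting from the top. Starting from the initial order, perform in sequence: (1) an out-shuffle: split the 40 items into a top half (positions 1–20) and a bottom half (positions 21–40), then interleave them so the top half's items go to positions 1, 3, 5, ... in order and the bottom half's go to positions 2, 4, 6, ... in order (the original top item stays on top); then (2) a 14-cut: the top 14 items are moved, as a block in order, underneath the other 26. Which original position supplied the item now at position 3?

Undo the operations in reverse order, starting from position 3:
  undo op 2 (cut 14): 3 ← 17
  undo op 1 (out-shuffle, from top half): 17 ← 9
So the item at position 3 came from original position 9.

9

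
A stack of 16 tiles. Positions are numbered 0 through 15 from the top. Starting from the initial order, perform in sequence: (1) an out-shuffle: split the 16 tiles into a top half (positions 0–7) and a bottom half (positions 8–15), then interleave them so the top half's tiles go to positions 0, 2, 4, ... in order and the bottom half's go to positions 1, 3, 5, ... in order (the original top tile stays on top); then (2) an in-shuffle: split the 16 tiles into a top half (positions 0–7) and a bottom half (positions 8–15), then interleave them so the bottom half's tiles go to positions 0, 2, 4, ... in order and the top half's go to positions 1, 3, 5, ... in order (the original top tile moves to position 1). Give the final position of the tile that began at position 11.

15

Track the tile from position 11 forward through each operation:
  after op 1 (out-shuffle): 11 → 7
  after op 2 (in-shuffle): 7 → 15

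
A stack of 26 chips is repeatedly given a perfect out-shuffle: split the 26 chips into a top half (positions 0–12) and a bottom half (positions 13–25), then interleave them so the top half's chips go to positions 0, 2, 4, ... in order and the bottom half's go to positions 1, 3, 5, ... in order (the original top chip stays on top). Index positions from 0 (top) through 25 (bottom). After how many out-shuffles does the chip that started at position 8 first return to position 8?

Follow position 8 under repeated out-shuffles:
8 → 16 → 7 → 14 → 3 → 6 → 12 → 24 → 23 → 21 → 17 → 9 → 18 → 11 → 22 → 19 → 13 → 1 → 2 → 4 → 8
It first returns after 20 out-shuffles.

20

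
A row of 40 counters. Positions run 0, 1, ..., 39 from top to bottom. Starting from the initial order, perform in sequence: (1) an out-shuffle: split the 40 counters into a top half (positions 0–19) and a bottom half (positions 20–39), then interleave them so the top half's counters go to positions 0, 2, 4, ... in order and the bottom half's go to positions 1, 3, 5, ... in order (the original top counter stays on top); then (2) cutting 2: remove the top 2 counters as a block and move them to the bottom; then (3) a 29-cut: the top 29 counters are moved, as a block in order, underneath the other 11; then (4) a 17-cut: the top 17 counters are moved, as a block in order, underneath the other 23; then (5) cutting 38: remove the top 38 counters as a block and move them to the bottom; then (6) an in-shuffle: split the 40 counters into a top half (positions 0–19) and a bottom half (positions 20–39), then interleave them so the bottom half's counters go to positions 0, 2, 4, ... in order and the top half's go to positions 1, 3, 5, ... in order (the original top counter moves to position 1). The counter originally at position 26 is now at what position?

Track the counter from position 26 forward through each operation:
  after op 1 (out-shuffle): 26 → 13
  after op 2 (cut 2): 13 → 11
  after op 3 (cut 29): 11 → 22
  after op 4 (cut 17): 22 → 5
  after op 5 (cut 38): 5 → 7
  after op 6 (in-shuffle): 7 → 15

15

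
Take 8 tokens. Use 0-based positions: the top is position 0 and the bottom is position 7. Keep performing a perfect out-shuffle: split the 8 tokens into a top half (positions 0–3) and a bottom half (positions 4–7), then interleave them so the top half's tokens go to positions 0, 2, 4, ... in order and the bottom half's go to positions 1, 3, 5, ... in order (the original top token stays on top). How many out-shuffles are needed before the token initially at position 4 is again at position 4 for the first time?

3

Follow position 4 under repeated out-shuffles:
4 → 1 → 2 → 4
It first returns after 3 out-shuffles.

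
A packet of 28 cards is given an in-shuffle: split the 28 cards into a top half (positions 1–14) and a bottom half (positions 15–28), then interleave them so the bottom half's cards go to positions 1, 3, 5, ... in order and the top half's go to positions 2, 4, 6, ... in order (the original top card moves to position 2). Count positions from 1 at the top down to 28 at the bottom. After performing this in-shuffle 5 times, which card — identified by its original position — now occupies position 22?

17

Work backwards from position 22, undoing one in-shuffle at a time:
22 ← 11 ← 20 ← 10 ← 5 ← 17
So the card now at position 22 started at position 17.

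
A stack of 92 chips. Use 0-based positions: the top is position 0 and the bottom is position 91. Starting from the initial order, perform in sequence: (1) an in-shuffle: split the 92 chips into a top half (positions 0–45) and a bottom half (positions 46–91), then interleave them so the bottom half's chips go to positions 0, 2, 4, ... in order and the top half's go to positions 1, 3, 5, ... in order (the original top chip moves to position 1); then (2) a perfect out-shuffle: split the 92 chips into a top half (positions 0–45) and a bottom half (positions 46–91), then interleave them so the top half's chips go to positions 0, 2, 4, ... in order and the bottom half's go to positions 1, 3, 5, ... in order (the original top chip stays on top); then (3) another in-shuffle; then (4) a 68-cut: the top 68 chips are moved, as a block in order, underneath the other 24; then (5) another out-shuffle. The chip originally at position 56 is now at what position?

26

Track the chip from position 56 forward through each operation:
  after op 1 (in-shuffle): 56 → 20
  after op 2 (out-shuffle): 20 → 40
  after op 3 (in-shuffle): 40 → 81
  after op 4 (cut 68): 81 → 13
  after op 5 (out-shuffle): 13 → 26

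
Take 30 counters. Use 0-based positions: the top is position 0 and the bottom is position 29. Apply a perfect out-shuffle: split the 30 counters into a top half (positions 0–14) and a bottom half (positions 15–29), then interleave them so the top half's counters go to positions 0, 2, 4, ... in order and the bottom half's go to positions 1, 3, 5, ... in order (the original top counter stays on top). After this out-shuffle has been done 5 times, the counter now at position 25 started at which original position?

Work backwards from position 25, undoing one out-shuffle at a time:
25 ← 27 ← 28 ← 14 ← 7 ← 18
So the counter now at position 25 started at position 18.

18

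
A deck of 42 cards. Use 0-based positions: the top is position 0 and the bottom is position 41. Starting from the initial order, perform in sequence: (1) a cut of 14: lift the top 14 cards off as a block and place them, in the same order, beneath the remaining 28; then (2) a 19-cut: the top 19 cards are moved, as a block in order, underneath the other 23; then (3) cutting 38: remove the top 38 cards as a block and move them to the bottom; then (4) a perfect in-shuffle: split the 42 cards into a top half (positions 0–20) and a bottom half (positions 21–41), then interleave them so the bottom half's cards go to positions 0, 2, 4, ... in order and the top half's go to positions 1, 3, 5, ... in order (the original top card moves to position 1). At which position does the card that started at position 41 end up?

Track the card from position 41 forward through each operation:
  after op 1 (cut 14): 41 → 27
  after op 2 (cut 19): 27 → 8
  after op 3 (cut 38): 8 → 12
  after op 4 (in-shuffle): 12 → 25

25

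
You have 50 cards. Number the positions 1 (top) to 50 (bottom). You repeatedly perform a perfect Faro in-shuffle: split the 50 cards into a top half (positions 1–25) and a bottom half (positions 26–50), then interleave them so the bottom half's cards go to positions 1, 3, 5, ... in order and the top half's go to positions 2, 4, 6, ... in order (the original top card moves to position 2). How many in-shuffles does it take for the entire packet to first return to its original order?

The in-shuffle permutes the 50 positions with cycle lengths [2, 8, 8, 8, 8, 8, 8].
Every card is home exactly when every cycle has completed a whole number of laps, i.e. after lcm(2, 8) = 8 in-shuffles.

8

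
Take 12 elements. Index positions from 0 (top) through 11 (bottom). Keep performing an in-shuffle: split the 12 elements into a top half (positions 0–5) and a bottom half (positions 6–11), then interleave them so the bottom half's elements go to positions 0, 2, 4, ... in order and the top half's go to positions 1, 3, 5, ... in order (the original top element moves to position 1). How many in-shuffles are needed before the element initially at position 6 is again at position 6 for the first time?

Follow position 6 under repeated in-shuffles:
6 → 0 → 1 → 3 → 7 → 2 → 5 → 11 → 10 → 8 → 4 → 9 → 6
It first returns after 12 in-shuffles.

12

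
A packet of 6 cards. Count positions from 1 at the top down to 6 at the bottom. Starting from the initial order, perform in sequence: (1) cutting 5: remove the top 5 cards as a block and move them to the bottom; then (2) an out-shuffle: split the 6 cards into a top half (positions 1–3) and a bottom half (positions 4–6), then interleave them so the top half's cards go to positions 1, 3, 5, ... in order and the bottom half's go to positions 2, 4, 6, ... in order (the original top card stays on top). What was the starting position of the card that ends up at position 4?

4

Undo the operations in reverse order, starting from position 4:
  undo op 2 (out-shuffle, from bottom half): 4 ← 5
  undo op 1 (cut 5): 5 ← 4
So the card at position 4 came from original position 4.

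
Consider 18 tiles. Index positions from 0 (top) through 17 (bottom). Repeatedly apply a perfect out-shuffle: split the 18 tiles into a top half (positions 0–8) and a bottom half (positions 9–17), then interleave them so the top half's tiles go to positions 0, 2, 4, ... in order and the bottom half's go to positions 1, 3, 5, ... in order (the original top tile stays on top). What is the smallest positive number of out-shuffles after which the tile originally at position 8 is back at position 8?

Follow position 8 under repeated out-shuffles:
8 → 16 → 15 → 13 → 9 → 1 → 2 → 4 → 8
It first returns after 8 out-shuffles.

8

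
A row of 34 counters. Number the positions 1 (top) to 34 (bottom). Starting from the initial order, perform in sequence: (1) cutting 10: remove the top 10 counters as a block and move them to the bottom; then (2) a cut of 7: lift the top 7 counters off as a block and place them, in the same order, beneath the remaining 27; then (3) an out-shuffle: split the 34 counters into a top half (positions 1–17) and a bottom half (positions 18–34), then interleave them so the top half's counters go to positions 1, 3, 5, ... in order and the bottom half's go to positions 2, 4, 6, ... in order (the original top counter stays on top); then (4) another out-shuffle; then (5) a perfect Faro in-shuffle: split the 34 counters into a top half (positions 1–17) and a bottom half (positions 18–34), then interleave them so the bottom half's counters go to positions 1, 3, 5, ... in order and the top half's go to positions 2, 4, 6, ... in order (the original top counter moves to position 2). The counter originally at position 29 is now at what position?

24

Track the counter from position 29 forward through each operation:
  after op 1 (cut 10): 29 → 19
  after op 2 (cut 7): 19 → 12
  after op 3 (out-shuffle): 12 → 23
  after op 4 (out-shuffle): 23 → 12
  after op 5 (in-shuffle): 12 → 24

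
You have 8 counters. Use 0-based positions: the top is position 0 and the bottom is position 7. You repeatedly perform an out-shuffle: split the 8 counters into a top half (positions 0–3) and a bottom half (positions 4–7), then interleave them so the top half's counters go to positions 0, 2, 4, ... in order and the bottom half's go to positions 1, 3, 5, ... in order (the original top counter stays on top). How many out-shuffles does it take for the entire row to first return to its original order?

3

The out-shuffle permutes the 8 positions with cycle lengths [1, 1, 3, 3].
Every counter is home exactly when every cycle has completed a whole number of laps, i.e. after lcm(1, 3) = 3 out-shuffles.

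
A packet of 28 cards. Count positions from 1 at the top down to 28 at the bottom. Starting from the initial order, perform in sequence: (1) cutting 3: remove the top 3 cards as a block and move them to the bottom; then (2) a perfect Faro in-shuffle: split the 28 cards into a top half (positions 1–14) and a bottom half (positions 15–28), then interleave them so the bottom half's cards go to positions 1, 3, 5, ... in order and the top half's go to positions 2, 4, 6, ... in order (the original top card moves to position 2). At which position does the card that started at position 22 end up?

9

Track the card from position 22 forward through each operation:
  after op 1 (cut 3): 22 → 19
  after op 2 (in-shuffle): 19 → 9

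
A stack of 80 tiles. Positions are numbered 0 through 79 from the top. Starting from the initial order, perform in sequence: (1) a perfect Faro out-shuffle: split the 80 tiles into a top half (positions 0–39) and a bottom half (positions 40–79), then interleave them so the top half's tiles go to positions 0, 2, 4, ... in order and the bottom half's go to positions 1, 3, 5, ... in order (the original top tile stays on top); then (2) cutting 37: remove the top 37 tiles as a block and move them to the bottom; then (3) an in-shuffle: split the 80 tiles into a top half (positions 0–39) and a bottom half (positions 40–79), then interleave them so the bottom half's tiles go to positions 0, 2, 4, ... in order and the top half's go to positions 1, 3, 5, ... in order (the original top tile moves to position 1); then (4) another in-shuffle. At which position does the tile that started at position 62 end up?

Track the tile from position 62 forward through each operation:
  after op 1 (out-shuffle): 62 → 45
  after op 2 (cut 37): 45 → 8
  after op 3 (in-shuffle): 8 → 17
  after op 4 (in-shuffle): 17 → 35

35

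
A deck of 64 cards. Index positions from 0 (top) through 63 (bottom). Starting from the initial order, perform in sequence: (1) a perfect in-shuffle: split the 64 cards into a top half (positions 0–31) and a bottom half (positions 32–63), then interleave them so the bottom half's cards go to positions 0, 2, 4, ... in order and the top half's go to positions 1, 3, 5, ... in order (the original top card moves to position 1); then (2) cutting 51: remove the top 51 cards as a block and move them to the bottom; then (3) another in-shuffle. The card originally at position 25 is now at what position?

Track the card from position 25 forward through each operation:
  after op 1 (in-shuffle): 25 → 51
  after op 2 (cut 51): 51 → 0
  after op 3 (in-shuffle): 0 → 1

1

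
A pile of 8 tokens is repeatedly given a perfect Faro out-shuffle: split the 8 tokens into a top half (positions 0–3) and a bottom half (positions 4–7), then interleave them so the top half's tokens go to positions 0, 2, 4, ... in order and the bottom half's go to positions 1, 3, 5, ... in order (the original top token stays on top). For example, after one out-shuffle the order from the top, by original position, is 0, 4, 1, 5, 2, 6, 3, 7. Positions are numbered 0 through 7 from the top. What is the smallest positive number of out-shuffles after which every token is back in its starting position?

The out-shuffle permutes the 8 positions with cycle lengths [1, 1, 3, 3].
Every token is home exactly when every cycle has completed a whole number of laps, i.e. after lcm(1, 3) = 3 out-shuffles.

3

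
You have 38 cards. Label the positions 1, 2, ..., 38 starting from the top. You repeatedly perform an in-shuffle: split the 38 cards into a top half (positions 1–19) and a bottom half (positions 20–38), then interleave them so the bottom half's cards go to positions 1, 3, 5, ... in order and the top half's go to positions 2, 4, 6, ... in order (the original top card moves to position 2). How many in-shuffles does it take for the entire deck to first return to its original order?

The in-shuffle permutes the 38 positions with cycle lengths [2, 12, 12, 12].
Every card is home exactly when every cycle has completed a whole number of laps, i.e. after lcm(2, 12) = 12 in-shuffles.

12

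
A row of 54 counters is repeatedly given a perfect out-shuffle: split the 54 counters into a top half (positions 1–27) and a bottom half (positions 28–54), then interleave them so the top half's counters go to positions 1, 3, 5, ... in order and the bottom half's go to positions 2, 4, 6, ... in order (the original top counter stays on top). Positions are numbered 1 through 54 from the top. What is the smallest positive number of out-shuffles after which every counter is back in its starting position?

52

The out-shuffle permutes the 54 positions with cycle lengths [1, 1, 52].
Every counter is home exactly when every cycle has completed a whole number of laps, i.e. after lcm(1, 52) = 52 out-shuffles.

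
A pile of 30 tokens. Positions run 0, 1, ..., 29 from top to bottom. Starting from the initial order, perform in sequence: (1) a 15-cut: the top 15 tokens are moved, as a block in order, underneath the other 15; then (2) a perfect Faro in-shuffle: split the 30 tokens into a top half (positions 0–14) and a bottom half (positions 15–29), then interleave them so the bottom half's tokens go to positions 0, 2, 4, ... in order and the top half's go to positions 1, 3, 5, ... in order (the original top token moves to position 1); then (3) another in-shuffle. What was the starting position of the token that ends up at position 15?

18

Undo the operations in reverse order, starting from position 15:
  undo op 3 (in-shuffle, from top half): 15 ← 7
  undo op 2 (in-shuffle, from top half): 7 ← 3
  undo op 1 (cut 15): 3 ← 18
So the token at position 15 came from original position 18.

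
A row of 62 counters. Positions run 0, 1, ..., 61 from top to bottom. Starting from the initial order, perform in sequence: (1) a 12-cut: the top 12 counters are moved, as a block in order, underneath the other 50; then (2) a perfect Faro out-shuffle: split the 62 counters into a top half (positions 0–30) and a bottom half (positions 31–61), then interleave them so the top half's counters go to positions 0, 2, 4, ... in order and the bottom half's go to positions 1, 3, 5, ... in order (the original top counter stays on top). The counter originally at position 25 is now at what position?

26

Track the counter from position 25 forward through each operation:
  after op 1 (cut 12): 25 → 13
  after op 2 (out-shuffle): 13 → 26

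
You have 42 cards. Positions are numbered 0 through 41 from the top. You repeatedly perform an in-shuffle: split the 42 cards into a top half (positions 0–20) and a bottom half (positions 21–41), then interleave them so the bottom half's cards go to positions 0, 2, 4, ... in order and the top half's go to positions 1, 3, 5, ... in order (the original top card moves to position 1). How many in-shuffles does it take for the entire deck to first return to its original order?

The in-shuffle permutes the 42 positions with cycle lengths [14, 14, 14].
Every card is home exactly when every cycle has completed a whole number of laps, i.e. after lcm(14) = 14 in-shuffles.

14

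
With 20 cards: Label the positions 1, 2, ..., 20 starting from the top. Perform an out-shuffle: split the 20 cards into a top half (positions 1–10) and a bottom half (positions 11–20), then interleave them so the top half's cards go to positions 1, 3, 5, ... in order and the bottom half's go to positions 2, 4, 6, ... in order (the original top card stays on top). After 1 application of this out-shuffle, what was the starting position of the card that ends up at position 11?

Work backwards from position 11, undoing one out-shuffle at a time:
11 ← 6
So the card now at position 11 started at position 6.

6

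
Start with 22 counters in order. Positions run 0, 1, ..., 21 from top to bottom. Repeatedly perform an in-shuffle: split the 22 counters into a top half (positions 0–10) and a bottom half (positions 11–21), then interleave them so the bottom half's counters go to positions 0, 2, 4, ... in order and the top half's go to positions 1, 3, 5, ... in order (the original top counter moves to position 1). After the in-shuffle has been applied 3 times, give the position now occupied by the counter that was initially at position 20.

Track the counter's position through each in-shuffle:
20 → 18 → 14 → 6

6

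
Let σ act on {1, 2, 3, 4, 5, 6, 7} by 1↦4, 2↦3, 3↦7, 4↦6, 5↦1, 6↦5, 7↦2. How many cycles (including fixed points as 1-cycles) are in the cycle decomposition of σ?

Cycle decomposition: (1 4 6 5) (2 3 7).
2 cycles.

2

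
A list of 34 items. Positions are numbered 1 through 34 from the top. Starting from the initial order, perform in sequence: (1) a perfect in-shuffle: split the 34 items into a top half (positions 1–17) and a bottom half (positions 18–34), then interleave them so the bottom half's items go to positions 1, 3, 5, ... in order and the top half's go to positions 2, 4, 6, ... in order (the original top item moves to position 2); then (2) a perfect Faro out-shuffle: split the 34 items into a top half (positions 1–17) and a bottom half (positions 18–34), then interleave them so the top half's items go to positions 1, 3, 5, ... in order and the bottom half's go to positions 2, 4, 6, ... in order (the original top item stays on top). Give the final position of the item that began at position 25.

29

Track the item from position 25 forward through each operation:
  after op 1 (in-shuffle): 25 → 15
  after op 2 (out-shuffle): 15 → 29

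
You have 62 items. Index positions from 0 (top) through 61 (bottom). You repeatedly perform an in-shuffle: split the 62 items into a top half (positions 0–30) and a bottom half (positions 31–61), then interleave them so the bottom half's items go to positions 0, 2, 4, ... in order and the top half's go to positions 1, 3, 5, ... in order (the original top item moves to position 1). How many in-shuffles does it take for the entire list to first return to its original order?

The in-shuffle permutes the 62 positions with cycle lengths [2, 3, 3, 6, 6, 6, 6, 6, 6, 6, 6, 6].
Every item is home exactly when every cycle has completed a whole number of laps, i.e. after lcm(2, 3, 6) = 6 in-shuffles.

6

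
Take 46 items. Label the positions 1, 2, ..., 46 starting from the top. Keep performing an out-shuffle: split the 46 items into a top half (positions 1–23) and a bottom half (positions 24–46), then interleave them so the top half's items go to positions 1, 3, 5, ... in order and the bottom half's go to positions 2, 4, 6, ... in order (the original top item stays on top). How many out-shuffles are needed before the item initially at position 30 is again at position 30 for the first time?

Follow position 30 under repeated out-shuffles:
30 → 14 → 27 → 8 → 15 → 29 → 12 → 23 → 45 → 44 → 42 → 38 → 30
It first returns after 12 out-shuffles.

12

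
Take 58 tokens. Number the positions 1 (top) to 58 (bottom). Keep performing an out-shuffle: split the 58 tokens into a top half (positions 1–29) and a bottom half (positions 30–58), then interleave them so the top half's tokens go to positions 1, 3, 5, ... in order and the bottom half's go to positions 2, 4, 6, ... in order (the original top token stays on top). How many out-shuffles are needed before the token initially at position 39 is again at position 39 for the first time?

2

Follow position 39 under repeated out-shuffles:
39 → 20 → 39
It first returns after 2 out-shuffles.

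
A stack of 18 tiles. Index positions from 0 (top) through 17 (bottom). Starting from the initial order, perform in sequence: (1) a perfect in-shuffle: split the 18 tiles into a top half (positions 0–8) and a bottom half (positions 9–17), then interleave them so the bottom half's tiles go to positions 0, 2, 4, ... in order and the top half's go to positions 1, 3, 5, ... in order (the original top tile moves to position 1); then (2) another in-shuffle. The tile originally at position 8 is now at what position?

16

Track the tile from position 8 forward through each operation:
  after op 1 (in-shuffle): 8 → 17
  after op 2 (in-shuffle): 17 → 16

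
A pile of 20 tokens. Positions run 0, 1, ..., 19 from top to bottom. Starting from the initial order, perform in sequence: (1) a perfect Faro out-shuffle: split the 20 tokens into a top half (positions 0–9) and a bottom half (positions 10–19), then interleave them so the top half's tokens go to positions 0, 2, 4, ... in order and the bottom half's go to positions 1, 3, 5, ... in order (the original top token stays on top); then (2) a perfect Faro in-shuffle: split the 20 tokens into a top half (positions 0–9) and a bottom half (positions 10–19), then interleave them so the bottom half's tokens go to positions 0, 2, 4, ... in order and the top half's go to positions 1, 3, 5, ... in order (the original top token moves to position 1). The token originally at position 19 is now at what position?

Track the token from position 19 forward through each operation:
  after op 1 (out-shuffle): 19 → 19
  after op 2 (in-shuffle): 19 → 18

18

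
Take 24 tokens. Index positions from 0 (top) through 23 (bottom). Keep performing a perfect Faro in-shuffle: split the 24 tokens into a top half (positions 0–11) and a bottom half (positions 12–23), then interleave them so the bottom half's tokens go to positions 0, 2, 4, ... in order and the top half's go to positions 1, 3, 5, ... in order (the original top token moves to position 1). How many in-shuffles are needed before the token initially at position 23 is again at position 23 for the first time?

Follow position 23 under repeated in-shuffles:
23 → 22 → 20 → 16 → 8 → 17 → 10 → 21 → 18 → 12 → 0 → 1 → 3 → 7 → 15 → 6 → 13 → 2 → 5 → 11 → 23
It first returns after 20 in-shuffles.

20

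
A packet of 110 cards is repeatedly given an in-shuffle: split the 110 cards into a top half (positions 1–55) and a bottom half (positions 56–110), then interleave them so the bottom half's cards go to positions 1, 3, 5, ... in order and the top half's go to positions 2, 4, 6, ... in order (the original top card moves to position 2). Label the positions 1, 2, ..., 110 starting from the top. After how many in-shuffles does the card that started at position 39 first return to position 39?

Follow position 39 under repeated in-shuffles:
39 → 78 → 45 → 90 → 69 → 27 → 54 → 108 → ... → 39 (length 36)
It first returns after 36 in-shuffles.

36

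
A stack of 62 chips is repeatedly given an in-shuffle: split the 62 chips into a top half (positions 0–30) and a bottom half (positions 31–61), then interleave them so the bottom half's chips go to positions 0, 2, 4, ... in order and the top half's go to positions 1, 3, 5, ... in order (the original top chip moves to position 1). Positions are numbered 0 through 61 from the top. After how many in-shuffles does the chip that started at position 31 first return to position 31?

6

Follow position 31 under repeated in-shuffles:
31 → 0 → 1 → 3 → 7 → 15 → 31
It first returns after 6 in-shuffles.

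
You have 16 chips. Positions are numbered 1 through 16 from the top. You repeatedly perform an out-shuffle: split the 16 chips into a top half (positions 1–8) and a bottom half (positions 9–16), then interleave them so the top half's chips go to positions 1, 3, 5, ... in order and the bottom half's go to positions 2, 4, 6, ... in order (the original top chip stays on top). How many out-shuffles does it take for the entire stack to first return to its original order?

4

The out-shuffle permutes the 16 positions with cycle lengths [1, 1, 2, 4, 4, 4].
Every chip is home exactly when every cycle has completed a whole number of laps, i.e. after lcm(1, 2, 4) = 4 out-shuffles.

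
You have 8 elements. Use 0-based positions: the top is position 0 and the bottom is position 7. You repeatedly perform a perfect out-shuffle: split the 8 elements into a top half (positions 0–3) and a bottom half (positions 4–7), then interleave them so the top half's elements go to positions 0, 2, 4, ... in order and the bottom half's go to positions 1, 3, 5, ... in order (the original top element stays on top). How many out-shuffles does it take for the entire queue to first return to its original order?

3

The out-shuffle permutes the 8 positions with cycle lengths [1, 1, 3, 3].
Every element is home exactly when every cycle has completed a whole number of laps, i.e. after lcm(1, 3) = 3 out-shuffles.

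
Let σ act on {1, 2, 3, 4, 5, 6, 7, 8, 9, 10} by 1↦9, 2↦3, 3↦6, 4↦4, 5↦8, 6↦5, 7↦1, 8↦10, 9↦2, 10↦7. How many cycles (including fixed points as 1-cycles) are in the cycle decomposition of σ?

Cycle decomposition: (1 9 2 3 6 5 8 10 7) (4).
2 cycles.

2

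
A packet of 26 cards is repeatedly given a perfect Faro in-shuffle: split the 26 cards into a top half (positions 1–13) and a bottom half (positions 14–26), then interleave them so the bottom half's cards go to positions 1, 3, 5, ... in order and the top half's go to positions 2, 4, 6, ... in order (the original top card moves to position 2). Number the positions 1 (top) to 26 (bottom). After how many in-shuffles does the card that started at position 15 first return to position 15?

6

Follow position 15 under repeated in-shuffles:
15 → 3 → 6 → 12 → 24 → 21 → 15
It first returns after 6 in-shuffles.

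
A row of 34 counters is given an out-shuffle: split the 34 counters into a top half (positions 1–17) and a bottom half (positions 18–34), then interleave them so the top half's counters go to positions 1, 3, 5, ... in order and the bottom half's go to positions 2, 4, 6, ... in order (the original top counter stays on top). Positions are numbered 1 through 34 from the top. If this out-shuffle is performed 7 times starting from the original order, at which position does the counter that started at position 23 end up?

12

Track the counter's position through each out-shuffle:
23 → 12 → 23 → 12 → 23 → 12 → 23 → 12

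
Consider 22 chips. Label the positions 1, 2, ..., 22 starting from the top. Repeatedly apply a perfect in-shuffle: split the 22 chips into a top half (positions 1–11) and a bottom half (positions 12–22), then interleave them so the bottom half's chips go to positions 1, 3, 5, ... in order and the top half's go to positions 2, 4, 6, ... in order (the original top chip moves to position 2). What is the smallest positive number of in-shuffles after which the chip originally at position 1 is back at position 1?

11

Follow position 1 under repeated in-shuffles:
1 → 2 → 4 → 8 → 16 → 9 → 18 → 13 → 3 → 6 → 12 → 1
It first returns after 11 in-shuffles.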